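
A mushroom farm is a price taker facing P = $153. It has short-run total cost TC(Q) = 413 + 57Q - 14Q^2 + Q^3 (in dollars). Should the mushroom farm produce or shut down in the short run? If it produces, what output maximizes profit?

Strip out fixed cost: VC = 57Q - 14Q^2 + Q^3. Then AVC = 57 - 14Q + Q^2 and MC = 57 - 28Q + 3Q^2.
The AVC parabola has its vertex at Q = 14/2 = 7, where AVC = 57 - 14·7 + 7^2 = $8.
Since P = $153 ≥ min AVC = $8, price covers variable cost and the firm should produce.
Set P = MC: 153 = 57 - 28Q + 3Q^2 → -96 - 28Q + 3Q^2 = 0. The roots are Q = -8/3 and Q = 12; the profit-maximizing output is on the rising part of MC, so Q* = 12.
Check: AVC at Q = 12 is $33 ≤ P, so revenue covers variable cost.
Profit = P·Q − TC = 153·12 − 809 = $1027.

Produce at Q = 12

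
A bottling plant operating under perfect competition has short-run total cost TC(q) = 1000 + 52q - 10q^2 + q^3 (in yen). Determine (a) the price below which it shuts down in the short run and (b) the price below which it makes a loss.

Shutdown price = ¥27; break-even price = ¥152

Shutdown price = min AVC. AVC = 52 - 10q + q^2, with vertex at q = 5 and minimum ¥27.
ATC = 1000/q + 52 - 10q + q^2. Setting dATC/dq = −1000/q^2 − 10 + 2q = 0 gives q = 10 (since 2·10^3 − 10·10^2 = 1000).
min ATC = 1000/10 + 52 − 10·10 + 10^2 = ¥152. That is the break-even price.
Between these two prices the firm operates at a loss; above ¥152 it earns a profit.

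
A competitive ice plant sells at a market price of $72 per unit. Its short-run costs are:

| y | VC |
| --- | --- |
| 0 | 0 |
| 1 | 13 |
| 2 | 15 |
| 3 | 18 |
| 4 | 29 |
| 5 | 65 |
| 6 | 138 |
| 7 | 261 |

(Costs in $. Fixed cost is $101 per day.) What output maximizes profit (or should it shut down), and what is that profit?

y = 5; profit = $194

Profit at each row (π = 72y − TC): y=0: -101; y=1: -42; y=2: 28; y=3: 97; y=4: 158; y=5: 194; y=6: 193; y=7: 142.
Profit is maximized at y = 5. AVC there is 65/5 = $13 ≤ P, so producing beats shutting down (which would give -$101).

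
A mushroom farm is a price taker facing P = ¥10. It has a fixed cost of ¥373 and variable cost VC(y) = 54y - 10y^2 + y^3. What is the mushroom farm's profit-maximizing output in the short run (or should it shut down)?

Strip out fixed cost: VC = 54y - 10y^2 + y^3. Then AVC = 54 - 10y + y^2 and MC = 54 - 20y + 3y^2.
AVC hits its minimum where MC = AVC, at y = 5, giving min AVC = 54 - 10·5 + 5^2 = ¥29.
With P < min AVC (¥10 < ¥29), every unit sold adds to the loss.
Best response: produce nothing and absorb the ¥373 fixed cost.

Shut down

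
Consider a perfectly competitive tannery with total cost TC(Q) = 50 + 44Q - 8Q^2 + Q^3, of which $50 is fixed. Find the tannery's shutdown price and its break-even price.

AVC = 44 - 8Q + Q^2; minimized at Q = 4, giving min AVC = $28. That is the shutdown price.
ATC = 50/Q + 44 - 8Q + Q^2. Setting dATC/dQ = −50/Q^2 − 8 + 2Q = 0 gives Q = 5 (since 2·5^3 − 8·5^2 = 50).
min ATC = 50/5 + 44 − 8·5 + 5^2 = $39. That is the break-even price.
For $28 ≤ P < $39 the firm produces at a loss; below $28 it shuts down.

Shutdown price = $28; break-even price = $39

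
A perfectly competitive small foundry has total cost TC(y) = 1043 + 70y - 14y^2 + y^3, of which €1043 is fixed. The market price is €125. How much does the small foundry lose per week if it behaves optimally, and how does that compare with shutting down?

Profit = -€75 at y = 11

AVC = 70 - 14y + y^2; min AVC = €21 at y = 7. Since P = €125 ≥ min AVC, the firm produces.
With MC = 70 - 28y + 3y^2, P = MC on the upward-sloping part at y* = 11.
TR = 125·11 = 1375. TC = 1043 + 407 = 1450. Profit = 1375 − 1450 = -€75.
Shutting down would mean losing the fixed cost of €1043, so operating at a loss of €75 is better by €968.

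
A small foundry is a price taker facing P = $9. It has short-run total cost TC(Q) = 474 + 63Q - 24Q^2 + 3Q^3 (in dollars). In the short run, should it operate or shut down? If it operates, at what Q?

Shut down

From TC, MC = TC'(Q) = 63 - 48Q + 9Q^2 and AVC = VC/Q = 63 - 24Q + 3Q^2.
AVC hits its minimum where MC = AVC, at Q = 4, giving min AVC = 63 - 24·4 + 3·4^2 = $15.
Since P = $9 < min AVC = $15, price fails to cover variable cost at any output.
Best response: produce nothing and absorb the $474 fixed cost.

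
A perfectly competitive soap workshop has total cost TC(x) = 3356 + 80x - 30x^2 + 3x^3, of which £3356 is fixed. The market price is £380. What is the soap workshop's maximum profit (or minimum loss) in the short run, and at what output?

Profit = -£356 at x = 10

AVC = 80 - 30x + 3x^2 has its minimum £5 at x = 5; price £380 clears that bar, so the firm operates.
With MC = 80 - 60x + 9x^2, P = MC on the upward-sloping part at x* = 10.
TR = 380·10 = 3800. TC = 3356 + 800 = 4156. Profit = 3800 − 4156 = -£356.
Shutting down would mean losing the fixed cost of £3356, so operating at a loss of £356 is better by £3000.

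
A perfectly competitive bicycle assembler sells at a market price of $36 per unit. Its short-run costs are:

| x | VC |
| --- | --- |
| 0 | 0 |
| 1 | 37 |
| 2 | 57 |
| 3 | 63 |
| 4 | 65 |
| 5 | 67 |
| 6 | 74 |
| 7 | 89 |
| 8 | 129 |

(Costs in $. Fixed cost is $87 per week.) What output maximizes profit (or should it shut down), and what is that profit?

Profit at each row (π = 36x − TC): x=0: -87; x=1: -88; x=2: -72; x=3: -42; x=4: -8; x=5: 26; x=6: 55; x=7: 76; x=8: 72.
Profit is maximized at x = 7. AVC there is 89/7 = $12.71 ≤ P, so producing beats shutting down (which would give -$87).

x = 7; profit = $76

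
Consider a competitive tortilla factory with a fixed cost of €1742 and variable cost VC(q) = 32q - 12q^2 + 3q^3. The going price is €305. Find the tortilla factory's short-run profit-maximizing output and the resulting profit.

Profit = -€272 at q = 7

AVC = 32 - 12q + 3q^2; min AVC = €20 at q = 2. Since P = €305 ≥ min AVC, the firm produces.
MC = 32 - 24q + 9q^2. Setting P = MC and taking the root on the rising branch gives q* = 7.
TR = 305·7 = 2135. TC = 1742 + 665 = 2407. Profit = 2135 − 2407 = -€272.
That loss of €272 beats the €1742 the firm would lose by shutting down; producing recovers €1470 of fixed cost.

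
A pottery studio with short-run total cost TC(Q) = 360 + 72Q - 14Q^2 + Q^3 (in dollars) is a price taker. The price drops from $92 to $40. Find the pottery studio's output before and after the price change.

Output falls from 10 to 8

MC = 72 - 28Q + 3Q^2; the shutdown threshold is min AVC = $23 (at Q = 7).
With P = $92 above the shutdown price, P = MC gives Q = 10.
At P = $40 ≥ min AVC, set P = MC: Q = 8. The firm stays open but cuts output.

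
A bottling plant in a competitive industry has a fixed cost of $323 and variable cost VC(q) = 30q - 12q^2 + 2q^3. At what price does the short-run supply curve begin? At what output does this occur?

$12 per unit, at q = 3

Short-run supply begins at min AVC. From VC = 30q - 12q^2 + 2q^3, AVC = 30 - 12q + 2q^2.
At the minimum of AVC, MC = AVC. MC = 30 - 24q + 6q^2; setting MC = AVC gives 4q^2 - 12q = 0, so q = 3. min AVC = 12.
For P < $12 the firm produces nothing.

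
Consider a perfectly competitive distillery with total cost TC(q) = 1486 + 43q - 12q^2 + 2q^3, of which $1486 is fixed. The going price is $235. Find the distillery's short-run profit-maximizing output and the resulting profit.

AVC = 43 - 12q + 2q^2; min AVC = $25 at q = 3. Since P = $235 ≥ min AVC, the firm produces.
With MC = 43 - 24q + 6q^2, P = MC on the upward-sloping part at q* = 8.
TR = 235·8 = 1880. TC = 1486 + 600 = 2086. Profit = 1880 − 2086 = -$206.
That loss of $206 beats the $1486 the firm would lose by shutting down; producing recovers $1280 of fixed cost.

Profit = -$206 at q = 8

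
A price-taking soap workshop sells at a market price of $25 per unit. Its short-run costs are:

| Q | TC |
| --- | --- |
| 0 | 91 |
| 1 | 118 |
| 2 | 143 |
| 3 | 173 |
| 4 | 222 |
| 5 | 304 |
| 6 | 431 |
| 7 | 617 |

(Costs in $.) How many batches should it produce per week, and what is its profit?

Compute π = P·Q − TC at each output: Q=0: -91; Q=1: -93; Q=2: -93; Q=3: -98; Q=4: -122; Q=5: -179; Q=6: -281; Q=7: -442.
Profit is highest at Q = 0. Equivalently, the lowest AVC in the table is 52/2 ≈ $26 at Q = 2, and P = $25 falls below it — price never covers variable cost, so the firm shuts down and loses only its fixed cost.

Q = 0 (shut down); profit = -$91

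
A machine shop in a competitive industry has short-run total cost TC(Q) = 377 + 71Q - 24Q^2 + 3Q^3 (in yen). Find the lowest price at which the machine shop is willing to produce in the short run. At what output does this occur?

The firm shuts down when price falls below the minimum of average variable cost. AVC = VC/Q = 71 - 24Q + 3Q^2.
At the minimum of AVC, MC = AVC. MC = 71 - 48Q + 9Q^2; setting MC = AVC gives 6Q^2 - 24Q = 0, so Q = 4. min AVC = 23.
For P < ¥23 the firm produces nothing.

¥23 per unit, at Q = 4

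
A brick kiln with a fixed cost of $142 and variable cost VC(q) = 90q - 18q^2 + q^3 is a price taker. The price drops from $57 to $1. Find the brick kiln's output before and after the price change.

Output falls from 11 to 0 (the firm shuts down)

MC = 90 - 36q + 3q^2; the shutdown threshold is min AVC = $9 (at q = 9).
At P = $57 ≥ min AVC, set P = MC on the rising branch: q = 11.
At P = $1 < min AVC = $9, price no longer covers variable cost at any output, so the firm shuts down: q = 0.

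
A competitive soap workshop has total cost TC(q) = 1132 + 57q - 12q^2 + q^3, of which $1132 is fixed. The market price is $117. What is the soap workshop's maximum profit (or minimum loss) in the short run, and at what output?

Profit = -$332 at q = 10

AVC = 57 - 12q + q^2; min AVC = $21 at q = 6. Since P = $117 ≥ min AVC, the firm produces.
With MC = 57 - 24q + 3q^2, P = MC on the upward-sloping part at q* = 10.
TR = 117·10 = 1170. TC = 1132 + 370 = 1502. Profit = 1170 − 1502 = -$332.
That loss of $332 beats the $1132 the firm would lose by shutting down; producing recovers $800 of fixed cost.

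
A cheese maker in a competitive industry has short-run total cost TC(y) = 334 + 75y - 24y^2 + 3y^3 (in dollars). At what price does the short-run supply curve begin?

$27 per unit

The shutdown price is the minimum of AVC. VC = 75y - 24y^2 + 3y^3, so AVC = 75 - 24y + 3y^2.
dAVC/dy = -24 + 6y = 0 gives y = 4. min AVC = 75 - 24·4 + 3·4^2 = 27.
For P < $27 the firm produces nothing.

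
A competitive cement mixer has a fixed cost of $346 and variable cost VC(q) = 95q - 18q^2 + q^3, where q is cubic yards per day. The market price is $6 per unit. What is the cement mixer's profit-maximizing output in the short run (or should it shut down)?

Shut down

From TC, MC = TC'(q) = 95 - 36q + 3q^2 and AVC = VC/q = 95 - 18q + q^2.
AVC hits its minimum where MC = AVC, at q = 9, giving min AVC = 95 - 18·9 + 9^2 = $14.
With P < min AVC ($6 < $14), every unit sold adds to the loss.
Shutting down limits the loss to fixed cost, $346.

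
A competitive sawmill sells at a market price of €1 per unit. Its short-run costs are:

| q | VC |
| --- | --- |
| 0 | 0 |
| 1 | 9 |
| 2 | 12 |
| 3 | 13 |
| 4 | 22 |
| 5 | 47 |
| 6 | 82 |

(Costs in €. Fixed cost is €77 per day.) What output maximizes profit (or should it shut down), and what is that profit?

Tabulate TR − TC: q=0: -77; q=1: -85; q=2: -87; q=3: -87; q=4: -95; q=5: -119; q=6: -153.
Profit is highest at q = 0. Equivalently, the lowest AVC in the table is 13/3 ≈ €4.33 at q = 3, and P = €1 falls below it — price never covers variable cost, so the firm shuts down and loses only its fixed cost.

q = 0 (shut down); profit = -€77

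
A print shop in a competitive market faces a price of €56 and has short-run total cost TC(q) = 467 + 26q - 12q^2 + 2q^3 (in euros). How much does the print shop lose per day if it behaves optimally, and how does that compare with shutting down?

AVC = 26 - 12q + 2q^2; min AVC = €8 at q = 3. Since P = €56 ≥ min AVC, the firm produces.
MC = 26 - 24q + 6q^2. Setting P = MC and taking the root on the rising branch gives q* = 5.
TR = 56·5 = 280. TC = 467 + 80 = 547. Profit = 280 − 547 = -€267.
That loss of €267 beats the €467 the firm would lose by shutting down; producing recovers €200 of fixed cost.

Profit = -€267 at q = 5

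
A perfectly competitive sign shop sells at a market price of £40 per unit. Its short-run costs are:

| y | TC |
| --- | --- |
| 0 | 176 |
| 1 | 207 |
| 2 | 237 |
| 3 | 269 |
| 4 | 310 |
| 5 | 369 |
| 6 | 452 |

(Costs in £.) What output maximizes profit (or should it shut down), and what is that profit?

y = 3; profit = -£149

Tabulate TR − TC: y=0: -176; y=1: -167; y=2: -157; y=3: -149; y=4: -150; y=5: -169; y=6: -212.
Profit is maximized at y = 3. AVC there is 93/3 = £31 ≤ P, so producing beats shutting down (which would give -£176).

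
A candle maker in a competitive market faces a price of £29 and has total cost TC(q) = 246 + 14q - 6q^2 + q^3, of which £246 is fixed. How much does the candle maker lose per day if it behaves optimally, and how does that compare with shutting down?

AVC = 14 - 6q + q^2; min AVC = £5 at q = 3. Since P = £29 ≥ min AVC, the firm produces.
With MC = 14 - 12q + 3q^2, P = MC on the upward-sloping part at q* = 5.
TR = 29·5 = 145. TC = 246 + 45 = 291. Profit = 145 − 291 = -£146.
Shutting down would mean losing the fixed cost of £246, so operating at a loss of £146 is better by £100.

Profit = -£146 at q = 5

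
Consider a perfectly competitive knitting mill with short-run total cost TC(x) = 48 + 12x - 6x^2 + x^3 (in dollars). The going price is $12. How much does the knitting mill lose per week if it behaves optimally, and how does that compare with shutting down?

Profit = -$16 at x = 4

AVC = 12 - 6x + x^2 has its minimum $3 at x = 3; price $12 clears that bar, so the firm operates.
With MC = 12 - 12x + 3x^2, P = MC on the upward-sloping part at x* = 4.
TR = 12·4 = 48. TC = 48 + 16 = 64. Profit = 48 − 64 = -$16.
By producing, the firm covers all variable cost plus $32 of fixed cost; shutting down would lose the full $48.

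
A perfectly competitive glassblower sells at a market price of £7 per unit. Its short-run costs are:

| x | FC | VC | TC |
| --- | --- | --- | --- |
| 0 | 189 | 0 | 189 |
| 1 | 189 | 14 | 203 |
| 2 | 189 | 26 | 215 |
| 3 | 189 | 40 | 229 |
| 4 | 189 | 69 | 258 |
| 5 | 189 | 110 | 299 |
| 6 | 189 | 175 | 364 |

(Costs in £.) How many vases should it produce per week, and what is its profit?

x = 0 (shut down); profit = -£189

Profit at each row (π = 7x − TC): x=0: -189; x=1: -196; x=2: -201; x=3: -208; x=4: -230; x=5: -264; x=6: -322.
Profit is highest at x = 0. Equivalently, the lowest AVC in the table is 26/2 ≈ £13 at x = 2, and P = £7 falls below it — price never covers variable cost, so the firm shuts down and loses only its fixed cost.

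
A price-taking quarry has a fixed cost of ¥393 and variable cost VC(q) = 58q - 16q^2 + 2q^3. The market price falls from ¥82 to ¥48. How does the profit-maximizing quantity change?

Output falls from 6 to 5

MC = 58 - 32q + 6q^2; the shutdown threshold is min AVC = ¥26 (at q = 4).
With P = ¥82 above the shutdown price, P = MC gives q = 6.
At P = ¥48 ≥ min AVC, set P = MC: q = 5. The firm stays open but cuts output.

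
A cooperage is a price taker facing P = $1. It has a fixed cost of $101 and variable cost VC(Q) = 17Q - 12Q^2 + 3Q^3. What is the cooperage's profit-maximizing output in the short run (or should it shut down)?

Shut down

Variable cost is VC = 17Q - 12Q^2 + 3Q^3, so AVC = VC/Q = 17 - 12Q + 3Q^2 and MC = dTC/dQ = 17 - 24Q + 9Q^2.
The AVC parabola has its vertex at Q = 12/6 = 2, where AVC = 17 - 12·2 + 3·2^2 = $5.
Since P = $1 < min AVC = $5, price fails to cover variable cost at any output.
Shutting down limits the loss to fixed cost, $101.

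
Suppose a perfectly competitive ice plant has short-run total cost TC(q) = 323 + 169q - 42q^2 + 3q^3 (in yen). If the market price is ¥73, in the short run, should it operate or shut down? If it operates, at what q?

Produce at q = 8

Variable cost is VC = 169q - 42q^2 + 3q^3, so AVC = VC/q = 169 - 42q + 3q^2 and MC = dTC/dq = 169 - 84q + 9q^2.
The AVC parabola has its vertex at q = 42/6 = 7, where AVC = 169 - 42·7 + 3·7^2 = ¥22.
Because ¥73 ≥ ¥22, revenue can cover variable cost; the firm operates.
Solving P = MC: 96 - 84q + 9q^2 = 0 ⇒ q = 4/3 or 8. On the upward-sloping branch, q* = 8.
Check: AVC at q = 8 is ¥25 ≤ P, so revenue covers variable cost.
Profit = P·q − TC = 73·8 − 523 = ¥61.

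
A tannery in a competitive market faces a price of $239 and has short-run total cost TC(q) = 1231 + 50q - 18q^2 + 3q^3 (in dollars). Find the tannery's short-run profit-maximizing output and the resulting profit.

AVC = 50 - 18q + 3q^2 has its minimum $23 at q = 3; price $239 clears that bar, so the firm operates.
MC = 50 - 36q + 9q^2. Setting P = MC and taking the root on the rising branch gives q* = 7.
TR = 239·7 = 1673. TC = 1231 + 497 = 1728. Profit = 1673 − 1728 = -$55.
Shutting down would mean losing the fixed cost of $1231, so operating at a loss of $55 is better by $1176.

Profit = -$55 at q = 7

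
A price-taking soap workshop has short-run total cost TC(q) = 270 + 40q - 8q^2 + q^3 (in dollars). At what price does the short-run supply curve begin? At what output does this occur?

$24 per unit, at q = 4

The shutdown price is the minimum of AVC. VC = 40q - 8q^2 + q^3, so AVC = 40 - 8q + q^2.
At the minimum of AVC, MC = AVC. MC = 40 - 16q + 3q^2; setting MC = AVC gives 2q^2 - 8q = 0, so q = 4. min AVC = 24.
The firm shuts down for any P below $24.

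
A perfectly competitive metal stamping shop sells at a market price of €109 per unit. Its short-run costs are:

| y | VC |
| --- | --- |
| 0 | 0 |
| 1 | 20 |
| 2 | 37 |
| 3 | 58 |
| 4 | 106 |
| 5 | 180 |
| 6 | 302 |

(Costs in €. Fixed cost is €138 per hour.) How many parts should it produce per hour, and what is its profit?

Profit at each row (π = 109y − TC): y=0: -138; y=1: -49; y=2: 43; y=3: 131; y=4: 192; y=5: 227; y=6: 214.
Profit is maximized at y = 5. AVC there is 180/5 = €36 ≤ P, so producing beats shutting down (which would give -€138).

y = 5; profit = €227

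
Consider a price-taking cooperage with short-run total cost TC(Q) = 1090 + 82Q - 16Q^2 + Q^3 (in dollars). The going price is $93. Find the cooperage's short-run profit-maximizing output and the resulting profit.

AVC = 82 - 16Q + Q^2; min AVC = $18 at Q = 8. Since P = $93 ≥ min AVC, the firm produces.
MC = 82 - 32Q + 3Q^2. Setting P = MC and taking the root on the rising branch gives Q* = 11.
TR = 93·11 = 1023. TC = 1090 + 297 = 1387. Profit = 1023 − 1387 = -$364.
That loss of $364 beats the $1090 the firm would lose by shutting down; producing recovers $726 of fixed cost.

Profit = -$364 at Q = 11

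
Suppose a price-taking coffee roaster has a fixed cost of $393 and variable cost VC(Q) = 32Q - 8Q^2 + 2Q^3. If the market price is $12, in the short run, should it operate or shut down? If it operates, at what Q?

Shut down

From TC, MC = TC'(Q) = 32 - 16Q + 6Q^2 and AVC = VC/Q = 32 - 8Q + 2Q^2.
AVC hits its minimum where MC = AVC, at Q = 2, giving min AVC = 32 - 8·2 + 2·2^2 = $24.
P = $12 lies below min AVC = $24; no output level covers variable cost.
The firm minimizes its loss by shutting down and losing only its fixed cost of $393.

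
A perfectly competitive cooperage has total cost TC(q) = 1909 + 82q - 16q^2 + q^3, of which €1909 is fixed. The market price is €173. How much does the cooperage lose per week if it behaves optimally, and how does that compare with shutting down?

Profit = -€219 at q = 13

AVC = 82 - 16q + q^2 has its minimum €18 at q = 8; price €173 clears that bar, so the firm operates.
MC = 82 - 32q + 3q^2. Setting P = MC and taking the root on the rising branch gives q* = 13.
TR = 173·13 = 2249. TC = 1909 + 559 = 2468. Profit = 2249 − 2468 = -€219.
Shutting down would mean losing the fixed cost of €1909, so operating at a loss of €219 is better by €1690.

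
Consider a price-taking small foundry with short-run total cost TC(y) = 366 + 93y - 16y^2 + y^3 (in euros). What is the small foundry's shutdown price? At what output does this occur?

The firm shuts down when price falls below the minimum of average variable cost. AVC = VC/y = 93 - 16y + y^2.
dAVC/dy = -16 + 2y = 0 gives y = 8. min AVC = 93 - 16·8 + 8^2 = 29.
For P < €29 the firm produces nothing.

€29 per unit, at y = 8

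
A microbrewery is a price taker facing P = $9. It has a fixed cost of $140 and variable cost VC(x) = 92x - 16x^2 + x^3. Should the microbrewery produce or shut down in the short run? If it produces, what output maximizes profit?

Shut down

Variable cost is VC = 92x - 16x^2 + x^3, so AVC = VC/x = 92 - 16x + x^2 and MC = dTC/dx = 92 - 32x + 3x^2.
AVC hits its minimum where MC = AVC, at x = 8, giving min AVC = 92 - 16·8 + 8^2 = $28.
With P < min AVC ($9 < $28), every unit sold adds to the loss.
Shutting down limits the loss to fixed cost, $140.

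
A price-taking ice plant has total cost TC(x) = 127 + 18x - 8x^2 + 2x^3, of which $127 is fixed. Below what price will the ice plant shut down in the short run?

Short-run supply begins at min AVC. From VC = 18x - 8x^2 + 2x^3, AVC = 18 - 8x + 2x^2.
At the minimum of AVC, MC = AVC. MC = 18 - 16x + 6x^2; setting MC = AVC gives 4x^2 - 8x = 0, so x = 2. min AVC = 10.
So the shutdown price is $10.

$10 per unit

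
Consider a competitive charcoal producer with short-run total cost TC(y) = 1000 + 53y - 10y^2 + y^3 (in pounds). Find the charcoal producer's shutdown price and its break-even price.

Shutdown price = £28; break-even price = £153

Shutdown price = min AVC. AVC = 53 - 10y + y^2, with vertex at y = 5 and minimum £28.
ATC = 1000/y + 53 - 10y + y^2. Setting dATC/dy = −1000/y^2 − 10 + 2y = 0 gives y = 10 (since 2·10^3 − 10·10^2 = 1000).
min ATC = 1000/10 + 53 − 10·10 + 10^2 = £153. That is the break-even price.
Between these two prices the firm operates at a loss; above £153 it earns a profit.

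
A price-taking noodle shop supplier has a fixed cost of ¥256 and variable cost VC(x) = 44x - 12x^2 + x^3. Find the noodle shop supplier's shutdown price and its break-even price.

Shutdown price = ¥8; break-even price = ¥44

Shutdown price = min AVC. AVC = 44 - 12x + x^2, with vertex at x = 6 and minimum ¥8.
ATC = 256/x + 44 - 12x + x^2. Setting dATC/dx = −256/x^2 − 12 + 2x = 0 gives x = 8 (since 2·8^3 − 12·8^2 = 256).
min ATC = 256/8 + 44 − 12·8 + 8^2 = ¥44. That is the break-even price.
For ¥8 ≤ P < ¥44 the firm produces at a loss; below ¥8 it shuts down.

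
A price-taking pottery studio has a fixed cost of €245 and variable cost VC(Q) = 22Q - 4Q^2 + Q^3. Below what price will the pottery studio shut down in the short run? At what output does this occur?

€18 per unit, at Q = 2

Short-run supply begins at min AVC. From VC = 22Q - 4Q^2 + Q^3, AVC = 22 - 4Q + Q^2.
dAVC/dQ = -4 + 2Q = 0 gives Q = 2. min AVC = 22 - 4·2 + 2^2 = 18.
For P < €18 the firm produces nothing.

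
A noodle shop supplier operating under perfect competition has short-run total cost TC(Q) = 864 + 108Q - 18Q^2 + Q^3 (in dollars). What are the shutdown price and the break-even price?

AVC = 108 - 18Q + Q^2; minimized at Q = 9, giving min AVC = $27. That is the shutdown price.
ATC = 864/Q + 108 - 18Q + Q^2. Setting dATC/dQ = −864/Q^2 − 18 + 2Q = 0 gives Q = 12 (since 2·12^3 − 18·12^2 = 864).
min ATC = 864/12 + 108 − 18·12 + 12^2 = $108. That is the break-even price.
Between these two prices the firm operates at a loss; above $108 it earns a profit.

Shutdown price = $27; break-even price = $108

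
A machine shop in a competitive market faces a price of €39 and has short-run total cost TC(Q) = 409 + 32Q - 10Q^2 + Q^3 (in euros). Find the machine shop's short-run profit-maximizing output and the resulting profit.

Profit = -€213 at Q = 7

AVC = 32 - 10Q + Q^2; min AVC = €7 at Q = 5. Since P = €39 ≥ min AVC, the firm produces.
With MC = 32 - 20Q + 3Q^2, P = MC on the upward-sloping part at Q* = 7.
TR = 39·7 = 273. TC = 409 + 77 = 486. Profit = 273 − 486 = -€213.
By producing, the firm covers all variable cost plus €196 of fixed cost; shutting down would lose the full €409.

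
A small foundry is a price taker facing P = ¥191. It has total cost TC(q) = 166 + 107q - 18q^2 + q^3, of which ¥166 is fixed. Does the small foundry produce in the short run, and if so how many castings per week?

Strip out fixed cost: VC = 107q - 18q^2 + q^3. Then AVC = 107 - 18q + q^2 and MC = 107 - 36q + 3q^2.
The AVC parabola has its vertex at q = 18/2 = 9, where AVC = 107 - 18·9 + 9^2 = ¥26.
Since P = ¥191 ≥ min AVC = ¥26, price covers variable cost and the firm should produce.
Set P = MC: 191 = 107 - 36q + 3q^2 → -84 - 36q + 3q^2 = 0. The roots are q = -2 and q = 14; the profit-maximizing output is on the rising part of MC, so q* = 14.
Check: AVC at q = 14 is ¥51 ≤ P, so revenue covers variable cost.
Profit = P·q − TC = 191·14 − 880 = ¥1794.

Produce at q = 14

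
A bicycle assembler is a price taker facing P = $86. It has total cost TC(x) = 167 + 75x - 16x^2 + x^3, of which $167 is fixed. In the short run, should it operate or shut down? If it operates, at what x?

From TC, MC = TC'(x) = 75 - 32x + 3x^2 and AVC = VC/x = 75 - 16x + x^2.
The AVC parabola has its vertex at x = 16/2 = 8, where AVC = 75 - 16·8 + 8^2 = $11.
Since P = $86 ≥ min AVC = $11, price covers variable cost and the firm should produce.
P = MC gives -11 - 32x + 3x^2 = 0, with roots -1/3 and 11. Take the larger (rising MC): x* = 11.
Check: AVC at x = 11 is $20 ≤ P, so revenue covers variable cost.
Profit = P·x − TC = 86·11 − 387 = $559.

Produce at x = 11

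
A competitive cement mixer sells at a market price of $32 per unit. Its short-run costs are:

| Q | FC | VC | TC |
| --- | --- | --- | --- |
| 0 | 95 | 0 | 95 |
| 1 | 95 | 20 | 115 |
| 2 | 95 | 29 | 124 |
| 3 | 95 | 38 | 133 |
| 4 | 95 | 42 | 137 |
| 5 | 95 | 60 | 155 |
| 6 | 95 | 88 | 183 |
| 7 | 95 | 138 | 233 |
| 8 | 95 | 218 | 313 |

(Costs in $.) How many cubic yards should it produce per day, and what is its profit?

Compute π = P·Q − TC at each output: Q=0: -95; Q=1: -83; Q=2: -60; Q=3: -37; Q=4: -9; Q=5: 5; Q=6: 9; Q=7: -9; Q=8: -57.
Profit is maximized at Q = 6. AVC there is 88/6 = $14.67 ≤ P, so producing beats shutting down (which would give -$95).

Q = 6; profit = $9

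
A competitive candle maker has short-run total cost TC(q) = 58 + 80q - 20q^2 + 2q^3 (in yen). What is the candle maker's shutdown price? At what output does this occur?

Short-run supply begins at min AVC. From VC = 80q - 20q^2 + 2q^3, AVC = 80 - 20q + 2q^2.
At the minimum of AVC, MC = AVC. MC = 80 - 40q + 6q^2; setting MC = AVC gives 4q^2 - 20q = 0, so q = 5. min AVC = 30.
For P < ¥30 the firm produces nothing.

¥30 per unit, at q = 5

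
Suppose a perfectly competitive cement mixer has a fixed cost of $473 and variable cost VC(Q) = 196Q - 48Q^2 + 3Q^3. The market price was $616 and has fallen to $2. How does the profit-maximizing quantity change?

AVC = 196 - 48Q + 3Q^2, minimized at Q = 8 where min AVC = $4. MC = 196 - 96Q + 9Q^2.
At P = $616 ≥ min AVC, set P = MC on the rising branch: Q = 14.
At P = $2 < min AVC = $4, price no longer covers variable cost at any output, so the firm shuts down: Q = 0.

Output falls from 14 to 0 (the firm shuts down)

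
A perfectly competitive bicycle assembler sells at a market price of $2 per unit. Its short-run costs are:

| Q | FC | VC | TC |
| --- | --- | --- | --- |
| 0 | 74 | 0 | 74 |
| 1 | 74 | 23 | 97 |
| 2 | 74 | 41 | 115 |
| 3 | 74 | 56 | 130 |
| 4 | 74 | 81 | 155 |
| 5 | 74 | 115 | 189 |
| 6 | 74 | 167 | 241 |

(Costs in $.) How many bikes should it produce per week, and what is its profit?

Q = 0 (shut down); profit = -$74

Tabulate TR − TC: Q=0: -74; Q=1: -95; Q=2: -111; Q=3: -124; Q=4: -147; Q=5: -179; Q=6: -229.
Profit is highest at Q = 0. Equivalently, the lowest AVC in the table is 56/3 ≈ $18.67 at Q = 3, and P = $2 falls below it — price never covers variable cost, so the firm shuts down and loses only its fixed cost.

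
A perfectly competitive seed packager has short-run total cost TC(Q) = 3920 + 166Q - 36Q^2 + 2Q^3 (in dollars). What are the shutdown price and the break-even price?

Shutdown price = $4; break-even price = $334

Shutdown price = min AVC. AVC = 166 - 36Q + 2Q^2, with vertex at Q = 9 and minimum $4.
ATC = 3920/Q + 166 - 36Q + 2Q^2. Setting dATC/dQ = −3920/Q^2 − 36 + 4Q = 0 gives Q = 14 (since 4·14^3 − 36·14^2 = 3920).
min ATC = 3920/14 + 166 − 36·14 + 2·14^2 = $334. That is the break-even price.
For $4 ≤ P < $334 the firm produces at a loss; below $4 it shuts down.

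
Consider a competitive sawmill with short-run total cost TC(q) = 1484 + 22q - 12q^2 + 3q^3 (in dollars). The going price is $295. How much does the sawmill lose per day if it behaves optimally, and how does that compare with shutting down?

AVC = 22 - 12q + 3q^2 has its minimum $10 at q = 2; price $295 clears that bar, so the firm operates.
MC = 22 - 24q + 9q^2. Setting P = MC and taking the root on the rising branch gives q* = 7.
TR = 295·7 = 2065. TC = 1484 + 595 = 2079. Profit = 2065 − 2079 = -$14.
Shutting down would mean losing the fixed cost of $1484, so operating at a loss of $14 is better by $1470.

Profit = -$14 at q = 7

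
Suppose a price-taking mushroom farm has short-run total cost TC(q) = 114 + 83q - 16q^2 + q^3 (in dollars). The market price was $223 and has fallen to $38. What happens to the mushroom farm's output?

AVC = 83 - 16q + q^2, minimized at q = 8 where min AVC = $19. MC = 83 - 32q + 3q^2.
At P = $223 ≥ min AVC, set P = MC on the rising branch: q = 14.
At P = $38 ≥ min AVC, set P = MC: q = 9. The firm stays open but cuts output.

Output falls from 14 to 9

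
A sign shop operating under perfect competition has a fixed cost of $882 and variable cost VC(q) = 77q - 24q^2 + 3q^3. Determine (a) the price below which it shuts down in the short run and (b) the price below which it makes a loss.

Shutdown price = min AVC. AVC = 77 - 24q + 3q^2, with vertex at q = 4 and minimum $29.
ATC = 882/q + 77 - 24q + 3q^2. Setting dATC/dq = −882/q^2 − 24 + 6q = 0 gives q = 7 (since 6·7^3 − 24·7^2 = 882).
min ATC = 882/7 + 77 − 24·7 + 3·7^2 = $182. That is the break-even price.
For $29 ≤ P < $182 the firm produces at a loss; below $29 it shuts down.

Shutdown price = $29; break-even price = $182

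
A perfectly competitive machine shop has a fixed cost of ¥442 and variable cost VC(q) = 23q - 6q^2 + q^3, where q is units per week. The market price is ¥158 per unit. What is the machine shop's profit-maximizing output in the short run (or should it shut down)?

Variable cost is VC = 23q - 6q^2 + q^3, so AVC = VC/q = 23 - 6q + q^2 and MC = dTC/dq = 23 - 12q + 3q^2.
The AVC parabola has its vertex at q = 6/2 = 3, where AVC = 23 - 6·3 + 3^2 = ¥14.
P = ¥158 exceeds min AVC = ¥14, so the firm stays open.
Solving P = MC: -135 - 12q + 3q^2 = 0 ⇒ q = -5 or 9. On the upward-sloping branch, q* = 9.
Check: AVC at q = 9 is ¥50 ≤ P, so revenue covers variable cost.
Profit = P·q − TC = 158·9 − 892 = ¥530.

Produce at q = 9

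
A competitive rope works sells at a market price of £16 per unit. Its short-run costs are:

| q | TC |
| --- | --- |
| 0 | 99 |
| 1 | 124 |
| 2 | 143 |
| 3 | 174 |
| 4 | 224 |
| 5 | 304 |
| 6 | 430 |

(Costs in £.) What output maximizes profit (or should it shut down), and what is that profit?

Tabulate TR − TC: q=0: -99; q=1: -108; q=2: -111; q=3: -126; q=4: -160; q=5: -224; q=6: -334.
Profit is highest at q = 0. Equivalently, the lowest AVC in the table is 44/2 ≈ £22 at q = 2, and P = £16 falls below it — price never covers variable cost, so the firm shuts down and loses only its fixed cost.

q = 0 (shut down); profit = -£99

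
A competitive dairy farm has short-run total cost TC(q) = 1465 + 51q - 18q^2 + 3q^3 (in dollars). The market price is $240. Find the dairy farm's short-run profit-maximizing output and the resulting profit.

Profit = -$289 at q = 7

AVC = 51 - 18q + 3q^2; min AVC = $24 at q = 3. Since P = $240 ≥ min AVC, the firm produces.
With MC = 51 - 36q + 9q^2, P = MC on the upward-sloping part at q* = 7.
TR = 240·7 = 1680. TC = 1465 + 504 = 1969. Profit = 1680 − 1969 = -$289.
That loss of $289 beats the $1465 the firm would lose by shutting down; producing recovers $1176 of fixed cost.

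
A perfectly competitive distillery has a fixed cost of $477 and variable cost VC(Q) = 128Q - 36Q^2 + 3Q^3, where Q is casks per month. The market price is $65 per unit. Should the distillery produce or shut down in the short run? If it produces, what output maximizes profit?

From TC, MC = TC'(Q) = 128 - 72Q + 9Q^2 and AVC = VC/Q = 128 - 36Q + 3Q^2.
AVC hits its minimum where MC = AVC, at Q = 6, giving min AVC = 128 - 36·6 + 3·6^2 = $20.
Since P = $65 ≥ min AVC = $20, price covers variable cost and the firm should produce.
Solving P = MC: 63 - 72Q + 9Q^2 = 0 ⇒ Q = 1 or 7. On the upward-sloping branch, Q* = 7.
Check: AVC at Q = 7 is $23 ≤ P, so revenue covers variable cost.
Profit = P·Q − TC = 65·7 − 638 = -$183, a loss, but smaller than the $477 fixed cost the firm would lose by shutting down.

Produce at Q = 7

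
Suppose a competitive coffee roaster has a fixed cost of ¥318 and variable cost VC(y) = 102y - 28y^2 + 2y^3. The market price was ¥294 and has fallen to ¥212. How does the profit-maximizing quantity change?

MC = 102 - 56y + 6y^2; the shutdown threshold is min AVC = ¥4 (at y = 7).
At P = ¥294 ≥ min AVC, set P = MC on the rising branch: y = 12.
At P = ¥212 ≥ min AVC, set P = MC: y = 11. The firm stays open but cuts output.

Output falls from 12 to 11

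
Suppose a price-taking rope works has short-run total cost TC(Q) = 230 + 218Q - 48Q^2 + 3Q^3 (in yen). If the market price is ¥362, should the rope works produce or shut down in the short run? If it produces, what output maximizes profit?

From TC, MC = TC'(Q) = 218 - 96Q + 9Q^2 and AVC = VC/Q = 218 - 48Q + 3Q^2.
AVC hits its minimum where MC = AVC, at Q = 8, giving min AVC = 218 - 48·8 + 3·8^2 = ¥26.
P = ¥362 exceeds min AVC = ¥26, so the firm stays open.
Solving P = MC: -144 - 96Q + 9Q^2 = 0 ⇒ Q = -4/3 or 12. On the upward-sloping branch, Q* = 12.
Check: AVC at Q = 12 is ¥74 ≤ P, so revenue covers variable cost.
Profit = P·Q − TC = 362·12 − 1118 = ¥3226.

Produce at Q = 12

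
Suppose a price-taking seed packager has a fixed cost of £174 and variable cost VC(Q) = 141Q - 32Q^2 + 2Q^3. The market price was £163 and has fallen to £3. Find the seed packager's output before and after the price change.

Output falls from 11 to 0 (the firm shuts down)

MC = 141 - 64Q + 6Q^2; the shutdown threshold is min AVC = £13 (at Q = 8).
At P = £163 ≥ min AVC, set P = MC on the rising branch: Q = 11.
At P = £3 < min AVC = £13, price no longer covers variable cost at any output, so the firm shuts down: Q = 0.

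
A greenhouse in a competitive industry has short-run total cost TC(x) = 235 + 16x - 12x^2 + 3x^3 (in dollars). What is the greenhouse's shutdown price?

$4 per unit

Short-run supply begins at min AVC. From VC = 16x - 12x^2 + 3x^3, AVC = 16 - 12x + 3x^2.
At the minimum of AVC, MC = AVC. MC = 16 - 24x + 9x^2; setting MC = AVC gives 6x^2 - 12x = 0, so x = 2. min AVC = 4.
The firm shuts down for any P below $4.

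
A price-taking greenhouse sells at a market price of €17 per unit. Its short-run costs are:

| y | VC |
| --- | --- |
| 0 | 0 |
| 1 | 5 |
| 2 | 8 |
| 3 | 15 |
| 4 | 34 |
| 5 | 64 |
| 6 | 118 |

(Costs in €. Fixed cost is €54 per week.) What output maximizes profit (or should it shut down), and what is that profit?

Profit at each row (π = 17y − TC): y=0: -54; y=1: -42; y=2: -28; y=3: -18; y=4: -20; y=5: -33; y=6: -70.
Profit is maximized at y = 3. AVC there is 15/3 = €5 ≤ P, so producing beats shutting down (which would give -€54).

y = 3; profit = -€18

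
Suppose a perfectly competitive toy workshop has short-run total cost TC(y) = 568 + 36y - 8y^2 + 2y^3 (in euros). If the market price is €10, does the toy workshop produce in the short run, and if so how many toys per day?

Shut down

Variable cost is VC = 36y - 8y^2 + 2y^3, so AVC = VC/y = 36 - 8y + 2y^2 and MC = dTC/dy = 36 - 16y + 6y^2.
AVC is minimized where dAVC/dy = -8 + 4y = 0, at y = 2; min AVC = 36 - 8·2 + 2·2^2 = €28.
P = €10 lies below min AVC = €28; no output level covers variable cost.
Shutting down limits the loss to fixed cost, €568.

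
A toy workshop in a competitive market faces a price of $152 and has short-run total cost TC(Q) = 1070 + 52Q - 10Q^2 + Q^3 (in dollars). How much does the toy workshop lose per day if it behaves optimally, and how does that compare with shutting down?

Profit = -$70 at Q = 10

AVC = 52 - 10Q + Q^2 has its minimum $27 at Q = 5; price $152 clears that bar, so the firm operates.
With MC = 52 - 20Q + 3Q^2, P = MC on the upward-sloping part at Q* = 10.
TR = 152·10 = 1520. TC = 1070 + 520 = 1590. Profit = 1520 − 1590 = -$70.
Shutting down would mean losing the fixed cost of $1070, so operating at a loss of $70 is better by $1000.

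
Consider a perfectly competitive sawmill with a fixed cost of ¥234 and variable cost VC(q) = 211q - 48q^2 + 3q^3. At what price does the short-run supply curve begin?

¥19 per unit

Short-run supply begins at min AVC. From VC = 211q - 48q^2 + 3q^3, AVC = 211 - 48q + 3q^2.
At the minimum of AVC, MC = AVC. MC = 211 - 96q + 9q^2; setting MC = AVC gives 6q^2 - 48q = 0, so q = 8. min AVC = 19.
So the shutdown price is ¥19.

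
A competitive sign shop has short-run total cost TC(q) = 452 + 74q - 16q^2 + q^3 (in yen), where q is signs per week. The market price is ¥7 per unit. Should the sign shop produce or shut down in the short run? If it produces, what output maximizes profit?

Strip out fixed cost: VC = 74q - 16q^2 + q^3. Then AVC = 74 - 16q + q^2 and MC = 74 - 32q + 3q^2.
AVC hits its minimum where MC = AVC, at q = 8, giving min AVC = 74 - 16·8 + 8^2 = ¥10.
With P < min AVC (¥7 < ¥10), every unit sold adds to the loss.
The firm minimizes its loss by shutting down and losing only its fixed cost of ¥452.

Shut down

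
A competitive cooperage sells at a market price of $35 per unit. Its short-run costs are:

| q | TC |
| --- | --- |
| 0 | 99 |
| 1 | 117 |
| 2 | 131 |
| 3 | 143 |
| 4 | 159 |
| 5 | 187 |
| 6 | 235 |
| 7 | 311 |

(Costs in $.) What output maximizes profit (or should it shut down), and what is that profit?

q = 5; profit = -$12

Tabulate TR − TC: q=0: -99; q=1: -82; q=2: -61; q=3: -38; q=4: -19; q=5: -12; q=6: -25; q=7: -66.
Profit is maximized at q = 5. AVC there is 88/5 = $17.60 ≤ P, so producing beats shutting down (which would give -$99).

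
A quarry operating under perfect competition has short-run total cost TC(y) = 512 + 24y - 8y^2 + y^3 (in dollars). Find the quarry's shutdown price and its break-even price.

Shutdown price = $8; break-even price = $88

Shutdown price = min AVC. AVC = 24 - 8y + y^2, with vertex at y = 4 and minimum $8.
ATC = 512/y + 24 - 8y + y^2. Setting dATC/dy = −512/y^2 − 8 + 2y = 0 gives y = 8 (since 2·8^3 − 8·8^2 = 512).
min ATC = 512/8 + 24 − 8·8 + 8^2 = $88. That is the break-even price.
For $8 ≤ P < $88 the firm produces at a loss; below $8 it shuts down.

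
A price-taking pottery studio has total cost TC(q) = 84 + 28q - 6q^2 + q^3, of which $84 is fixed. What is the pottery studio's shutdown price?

Short-run supply begins at min AVC. From VC = 28q - 6q^2 + q^3, AVC = 28 - 6q + q^2.
dAVC/dq = -6 + 2q = 0 gives q = 3. min AVC = 28 - 6·3 + 3^2 = 19.
The firm shuts down for any P below $19.

$19 per unit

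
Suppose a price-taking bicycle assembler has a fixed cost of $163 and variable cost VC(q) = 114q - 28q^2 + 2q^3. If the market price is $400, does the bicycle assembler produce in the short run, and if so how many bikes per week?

From TC, MC = TC'(q) = 114 - 56q + 6q^2 and AVC = VC/q = 114 - 28q + 2q^2.
AVC hits its minimum where MC = AVC, at q = 7, giving min AVC = 114 - 28·7 + 2·7^2 = $16.
Since P = $400 ≥ min AVC = $16, price covers variable cost and the firm should produce.
Set P = MC: 400 = 114 - 56q + 6q^2 → -286 - 56q + 6q^2 = 0. The roots are q = -11/3 and q = 13; the profit-maximizing output is on the rising part of MC, so q* = 13.
Check: AVC at q = 13 is $88 ≤ P, so revenue covers variable cost.
Profit = P·q − TC = 400·13 − 1307 = $3893.

Produce at q = 13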